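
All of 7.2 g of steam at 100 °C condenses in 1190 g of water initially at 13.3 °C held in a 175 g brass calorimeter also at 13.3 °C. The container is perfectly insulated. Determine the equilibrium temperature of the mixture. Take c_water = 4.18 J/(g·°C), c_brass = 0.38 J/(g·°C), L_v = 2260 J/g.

T_f ≈ 17.0 °C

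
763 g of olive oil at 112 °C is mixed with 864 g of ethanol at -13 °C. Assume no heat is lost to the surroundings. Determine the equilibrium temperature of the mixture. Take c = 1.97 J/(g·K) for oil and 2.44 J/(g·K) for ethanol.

Taking heat into each body as positive, Σ m c ΔT = 0:
763*1.97*(T − 112) + 864*2.44*(T − (-13)) = 0
1503.1(T − 112) + 2108.2(T − (-13)) = 0
3611.3 T = 140942
T = 140942/3611.3 ≈ 39.03 °C

T_f ≈ 39.0 °C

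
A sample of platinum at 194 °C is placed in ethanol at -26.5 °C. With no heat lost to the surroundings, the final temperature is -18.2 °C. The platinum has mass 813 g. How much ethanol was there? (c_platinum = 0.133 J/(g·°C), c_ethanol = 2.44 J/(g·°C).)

m ≈ 1130 g

|Q_platinum| = |Q_ethanol|:
813·0.133·(194 − -18.2) = m·2.44·(-18.2 − (-26.5))
20.25 m = 22945  ⇒  m ≈ 1133 g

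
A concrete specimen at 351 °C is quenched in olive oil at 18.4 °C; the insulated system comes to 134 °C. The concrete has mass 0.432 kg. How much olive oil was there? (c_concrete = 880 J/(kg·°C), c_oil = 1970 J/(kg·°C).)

m ≈ 0.362 kg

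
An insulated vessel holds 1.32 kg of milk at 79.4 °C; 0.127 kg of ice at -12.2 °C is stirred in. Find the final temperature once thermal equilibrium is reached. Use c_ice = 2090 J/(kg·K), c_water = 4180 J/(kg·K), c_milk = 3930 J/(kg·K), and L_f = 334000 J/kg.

Sum of m c ΔT and latent-heat terms is zero:
ice -12.2→0 °C: 0.127·2090·12.2 = 3238.2
  melt ice: 0.127·334000 = 42418
  warm the meltwater: 530.86 T
  milk: 5187.6(T − 79.4)
5718.5 T = 411895 − 45656 = 366239
T ≈ 64.05 °C. Since T > 0 °C, the all-ice-melts assumption holds.

T_f ≈ 64.0 °C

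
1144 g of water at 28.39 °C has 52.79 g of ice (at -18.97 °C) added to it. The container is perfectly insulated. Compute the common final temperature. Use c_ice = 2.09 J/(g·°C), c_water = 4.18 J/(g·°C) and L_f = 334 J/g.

Conservation of energy gives ΣQ = 0:
ice -18.97→0 °C: 52.79×2.09×18.97 = 2093
  latent heat to melt: 52.79×334 = 17632
  warm the meltwater: 220.66 T
  water cools: 1144×4.18×(T − 28.39) = 4781.9(T − 28.39)
5002.6 T = 135759 − 19725 = 116034
T ≈ 23.19 °C (positive, so assuming full melt was valid).

T_f ≈ 23.2 °C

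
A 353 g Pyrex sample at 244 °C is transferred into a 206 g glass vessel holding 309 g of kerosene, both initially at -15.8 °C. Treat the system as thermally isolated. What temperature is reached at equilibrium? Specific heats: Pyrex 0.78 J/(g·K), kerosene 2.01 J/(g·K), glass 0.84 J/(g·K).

T_f ≈ 51.1 °C

T_f is the heat-capacity-weighted average of the initial temperatures:
T_f = (275.34*244 + 621.09*(-15.8) + 173.04*(-15.8)) / (275.34 + 621.09 + 173.04)
    = 54636 / 1069.5 ≈ 51.09 °C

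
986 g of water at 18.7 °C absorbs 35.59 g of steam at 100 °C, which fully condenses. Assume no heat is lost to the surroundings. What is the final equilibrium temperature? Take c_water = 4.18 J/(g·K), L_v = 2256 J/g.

T_f ≈ 40.3 °C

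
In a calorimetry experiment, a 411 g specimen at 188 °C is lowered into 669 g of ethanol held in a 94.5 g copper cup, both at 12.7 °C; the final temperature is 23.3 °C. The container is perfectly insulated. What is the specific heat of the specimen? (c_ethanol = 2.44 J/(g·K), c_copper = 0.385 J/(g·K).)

Setting the total heat transfer to zero:
411·c·(23.3 − 188) + 669·2.44·(23.3 − 12.7) + 94.5·0.385·(23.3 − 12.7) = 0
-67692 c = -17689
c = -17689/-67692 ≈ 0.2613 J/(g·K)

c ≈ 0.261 J/(g·K)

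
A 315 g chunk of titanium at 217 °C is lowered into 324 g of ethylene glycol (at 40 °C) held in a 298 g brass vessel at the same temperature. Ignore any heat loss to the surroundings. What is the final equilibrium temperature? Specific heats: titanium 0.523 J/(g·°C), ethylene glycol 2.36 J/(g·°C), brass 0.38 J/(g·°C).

With ΣQ=0 the equilibrium temperature is the m·c-weighted mean:
T_f = (164.75·217 + 764.64·40 + 113.24·40) / (164.75 + 764.64 + 113.24)
    = 70865 / 1042.6 ≈ 67.97 °C

T_f ≈ 68.0 °C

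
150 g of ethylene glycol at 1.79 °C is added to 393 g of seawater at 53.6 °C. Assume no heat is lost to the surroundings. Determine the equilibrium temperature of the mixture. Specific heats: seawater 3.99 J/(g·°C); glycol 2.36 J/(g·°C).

T_f ≈ 44.1 °C

T_f = Σ m_i c_i T_i / Σ m_i c_i:
T_f = (1568.1*53.6 + 354*1.79) / (1568.1 + 354)
    = 84682 / 1922.1 ≈ 44.06 °C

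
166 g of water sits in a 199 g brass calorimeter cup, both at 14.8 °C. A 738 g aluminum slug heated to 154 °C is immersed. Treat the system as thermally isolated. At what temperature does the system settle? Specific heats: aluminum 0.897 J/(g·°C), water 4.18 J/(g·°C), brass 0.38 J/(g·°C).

With ΣQ=0 the equilibrium temperature is the m·c-weighted mean:
T_f = (661.99×154 + 693.88×14.8 + 75.62×14.8) / (661.99 + 693.88 + 75.62)
    = 113334 / 1431.5 ≈ 79.17 °C

T_f ≈ 79.2 °C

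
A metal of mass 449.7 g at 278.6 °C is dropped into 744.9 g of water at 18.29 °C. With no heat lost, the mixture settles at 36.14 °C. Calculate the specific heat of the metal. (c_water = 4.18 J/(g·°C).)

Let T be the final temperature. ΣQ_i = 0:
449.7·c·(36.14 − 278.6) + 744.9·4.18·(36.14 − 18.29) = 0
-109034 c = -55579
c = -55579/-109034 ≈ 0.5097 J/(g·°C)

c ≈ 0.51 J/(g·°C)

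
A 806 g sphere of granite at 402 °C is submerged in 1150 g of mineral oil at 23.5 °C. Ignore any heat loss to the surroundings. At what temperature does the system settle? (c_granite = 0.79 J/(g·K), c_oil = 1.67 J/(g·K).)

T_f ≈ 117.7 °C

T_f is the heat-capacity-weighted average of the initial temperatures:
T_f = (636.74×402 + 1920.5×23.5) / (636.74 + 1920.5)
    = 301101 / 2557.2 ≈ 117.74 °C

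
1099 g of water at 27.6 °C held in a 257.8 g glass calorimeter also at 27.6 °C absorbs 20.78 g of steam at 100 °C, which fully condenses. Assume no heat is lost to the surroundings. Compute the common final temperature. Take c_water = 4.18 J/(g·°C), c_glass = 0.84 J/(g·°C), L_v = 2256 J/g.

Heat gained plus heat lost sum to zero:
condense steam: −20.78×2256 = −46880
  condensate cools 100→T: 20.78×4.18×(T − 100) = 86.86(T − 100)
  original water: 4593.8(T − 27.6)
  glass cup: 257.8×0.84×(T − 27.6) = 216.55(T − 27.6)
4897.2 T = 46880 + 8686 + 132766 = 188332
T ≈ 38.46 °C — below 100 °C, confirming all the steam condensed.

T_f ≈ 38.5 °C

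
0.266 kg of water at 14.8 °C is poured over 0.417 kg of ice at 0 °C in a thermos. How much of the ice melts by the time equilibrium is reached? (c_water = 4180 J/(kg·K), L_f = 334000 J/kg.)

Water can give up m c ΔT = 0.266×4180×14.8 = 16456 J before reaching 0 °C.
To melt every bit of ice: 0.417×334000 = 139278 J.
16456 J < 139278 J, so only part of the ice melts and the system sits at 0 °C.
m_melted×334000 = 16456  ⇒  m_melted ≈ 0.04927 kg.

m_melted ≈ 0.0493 kg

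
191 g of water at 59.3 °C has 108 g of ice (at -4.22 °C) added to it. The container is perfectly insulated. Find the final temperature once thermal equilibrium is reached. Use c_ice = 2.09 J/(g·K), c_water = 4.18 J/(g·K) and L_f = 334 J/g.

T_f ≈ 8.3 °C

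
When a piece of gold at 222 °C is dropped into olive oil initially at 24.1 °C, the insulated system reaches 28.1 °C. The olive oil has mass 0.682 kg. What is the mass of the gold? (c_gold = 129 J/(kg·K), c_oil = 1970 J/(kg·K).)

m ≈ 0.215 kg

|Q_gold| = |Q_oil|:
m×129×(222 − 28.1) = 0.682×1970×(28.1 − 24.1)
25013 m = 5374.2  ⇒  m ≈ 0.2149 kg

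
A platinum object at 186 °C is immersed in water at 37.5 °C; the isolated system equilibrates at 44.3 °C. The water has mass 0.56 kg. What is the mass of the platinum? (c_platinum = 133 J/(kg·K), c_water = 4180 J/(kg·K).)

Net heat exchanged in the isolated system is zero:
m·133·(44.3 − 186) + 0.56·4180·(44.3 − 37.5) = 0
-18846 m = -15917
m = -15917/-18846 ≈ 0.8446 kg

m ≈ 0.845 kg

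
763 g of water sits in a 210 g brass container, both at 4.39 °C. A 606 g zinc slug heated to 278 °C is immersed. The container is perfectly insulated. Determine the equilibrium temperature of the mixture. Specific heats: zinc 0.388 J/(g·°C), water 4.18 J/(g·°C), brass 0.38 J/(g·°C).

T_f ≈ 22.7 °C

Energy conservation, ΣQ = 0:
606×0.388×(T − 278) + 763×4.18×(T − 4.39) + 210×0.38×(T − 4.39) = 0
3504.3 T = 79717
T = 79717/3504.3 ≈ 22.75 °C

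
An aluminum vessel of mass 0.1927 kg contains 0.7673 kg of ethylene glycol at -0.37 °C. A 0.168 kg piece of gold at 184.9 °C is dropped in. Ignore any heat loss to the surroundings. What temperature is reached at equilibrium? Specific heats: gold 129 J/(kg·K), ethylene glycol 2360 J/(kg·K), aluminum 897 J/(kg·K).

T_f ≈ 1.6 °C

Net heat exchanged in the isolated system is zero:
0.168*129*(T − 184.9) + 0.7673*2360*(T − (-0.37)) + 0.1927*897*(T − (-0.37)) = 0
(21.67 + 1810.8 + 172.85) T = 21.67*184.9 + 1810.8*(-0.37) + 172.85*(-0.37)
T ≈ 1.63 °C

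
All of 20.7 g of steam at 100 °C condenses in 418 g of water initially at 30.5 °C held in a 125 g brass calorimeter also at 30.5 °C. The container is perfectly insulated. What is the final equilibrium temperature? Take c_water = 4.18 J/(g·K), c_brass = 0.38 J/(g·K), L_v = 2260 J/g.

T_f ≈ 58.6 °C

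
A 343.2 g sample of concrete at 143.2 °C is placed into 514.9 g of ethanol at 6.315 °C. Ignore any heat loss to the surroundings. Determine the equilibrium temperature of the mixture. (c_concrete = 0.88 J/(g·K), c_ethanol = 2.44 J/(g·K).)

T_f ≈ 32.8 °C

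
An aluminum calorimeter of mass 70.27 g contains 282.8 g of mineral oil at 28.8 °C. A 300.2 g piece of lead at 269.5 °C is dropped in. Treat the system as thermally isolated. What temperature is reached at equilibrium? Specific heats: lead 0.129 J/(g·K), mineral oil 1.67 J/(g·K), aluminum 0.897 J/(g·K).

T_f ≈ 45.0 °C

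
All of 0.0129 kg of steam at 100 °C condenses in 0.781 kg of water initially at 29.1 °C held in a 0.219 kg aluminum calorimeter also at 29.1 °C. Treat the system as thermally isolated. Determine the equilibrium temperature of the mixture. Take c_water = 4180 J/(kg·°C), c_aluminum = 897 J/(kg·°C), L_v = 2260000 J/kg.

T_f ≈ 38.5 °C

Setting the total heat transfer to zero:
latent heat released on condensation: 0.0129×2260000 = 29154
  condensed water 100 °C→T: 53.92(T − 100)
  water warms: 0.781×4180×(T − 29.1) = 3264.6(T − 29.1)
  cup: 196.44(T − 29.1)
3514.9 T = 29154 + 5392.2 + 100716 = 135262
T ≈ 38.48 °C (< 100 °C, so full condensation is consistent).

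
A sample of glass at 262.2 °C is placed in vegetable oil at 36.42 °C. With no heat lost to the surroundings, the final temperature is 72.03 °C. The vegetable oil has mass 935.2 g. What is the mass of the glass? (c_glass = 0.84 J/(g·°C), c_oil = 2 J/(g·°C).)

m ≈ 417 g

Heat lost by the glass = heat gained by the oil:
m×0.84×(262.2 − 72.03) = 935.2×2×(72.03 − 36.42)
159.74 m = 66605  ⇒  m ≈ 417 g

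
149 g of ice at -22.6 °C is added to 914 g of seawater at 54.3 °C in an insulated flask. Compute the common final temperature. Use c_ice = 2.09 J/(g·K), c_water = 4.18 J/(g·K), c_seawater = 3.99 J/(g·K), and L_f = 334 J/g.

T_f ≈ 33.1 °C

Heat gained plus heat lost sum to zero:
ice -22.6→0 °C: 149·2.09·22.6 = 7037.9
  latent heat to melt: 149·334 = 49766
  meltwater 0→T: 149·4.18·T = 622.82 T
  seawater cools: 914·3.99·(T − 54.3) = 3646.9(T − 54.3)
4269.7 T = 198024 − 56804 = 141221
T ≈ 33.08 °C. Since T > 0 °C, the all-ice-melts assumption holds.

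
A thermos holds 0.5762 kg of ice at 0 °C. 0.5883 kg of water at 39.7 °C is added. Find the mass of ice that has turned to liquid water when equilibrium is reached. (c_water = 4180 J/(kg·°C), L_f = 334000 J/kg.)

Cooling the water to 0 °C releases 0.5883·4180·39.7 = 97626 J.
To melt every bit of ice: 0.5762·334000 = 192451 J.
That's not enough to melt it all — equilibrium is at 0 °C with ice remaining.
m_melt = 97626 / L_f = 0.2923 kg.

m_melted ≈ 0.292 kg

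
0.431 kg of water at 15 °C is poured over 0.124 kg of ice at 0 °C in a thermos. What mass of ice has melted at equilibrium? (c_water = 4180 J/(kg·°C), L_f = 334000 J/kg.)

m_melted ≈ 0.0809 kg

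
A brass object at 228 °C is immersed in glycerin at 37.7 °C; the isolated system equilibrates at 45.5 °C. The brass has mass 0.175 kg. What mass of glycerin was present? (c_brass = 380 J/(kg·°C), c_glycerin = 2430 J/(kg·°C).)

m ≈ 0.64 kg

Taking heat into each body as positive, Σ m c ΔT = 0:
0.175×380×(45.5 − 228) + m×2430×(45.5 − 37.7) = 0
18954 m = 12136
m = 12136/18954 ≈ 0.6403 kg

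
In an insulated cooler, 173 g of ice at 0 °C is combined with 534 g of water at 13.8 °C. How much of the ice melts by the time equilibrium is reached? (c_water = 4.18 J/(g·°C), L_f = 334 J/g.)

Cooling the water to 0 °C releases 534×4.18×13.8 = 30803 J.
To melt every bit of ice: 173×334 = 57782 J.
That's not enough to melt it all — equilibrium is at 0 °C with ice remaining.
Mass melted = 30803/334 ≈ 92.23 g.

m_melted ≈ 92.2 g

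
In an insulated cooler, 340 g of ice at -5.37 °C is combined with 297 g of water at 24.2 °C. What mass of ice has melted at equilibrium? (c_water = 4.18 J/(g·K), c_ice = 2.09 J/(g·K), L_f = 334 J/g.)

m_melted ≈ 78.5 g

Cooling the water to 0 °C releases 297·4.18·24.2 = 30043 J.
Of that, 340·2.09·5.37 = 3815.9 J goes to bring the ice to 0 °C, leaving 26227 J.
Fully melting the ice requires m_ice L_f = 340·334 = 113560 J.
Since 26227 < 113560 J, not all the ice melts; equilibrium is at 0 °C.
m_melted·334 = 26227  ⇒  m_melted ≈ 78.53 g.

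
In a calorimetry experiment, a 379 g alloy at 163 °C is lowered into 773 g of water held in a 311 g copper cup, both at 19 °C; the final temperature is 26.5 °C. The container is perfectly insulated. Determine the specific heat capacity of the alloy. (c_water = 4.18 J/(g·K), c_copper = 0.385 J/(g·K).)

c ≈ 0.486 J/(g·K)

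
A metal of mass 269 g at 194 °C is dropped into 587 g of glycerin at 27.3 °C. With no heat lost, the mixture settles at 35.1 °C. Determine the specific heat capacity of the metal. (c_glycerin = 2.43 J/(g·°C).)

c ≈ 0.26 J/(g·°C)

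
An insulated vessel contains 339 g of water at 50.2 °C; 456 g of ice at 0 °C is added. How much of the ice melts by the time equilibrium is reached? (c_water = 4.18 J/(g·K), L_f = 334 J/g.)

m_melted ≈ 213 g

Cooling the water to 0 °C releases 339·4.18·50.2 = 71134 J.
Fully melting the ice requires m_ice L_f = 456·334 = 152304 J.
That's not enough to melt it all — equilibrium is at 0 °C with ice remaining.
m_melt = 71134 / L_f = 213 g.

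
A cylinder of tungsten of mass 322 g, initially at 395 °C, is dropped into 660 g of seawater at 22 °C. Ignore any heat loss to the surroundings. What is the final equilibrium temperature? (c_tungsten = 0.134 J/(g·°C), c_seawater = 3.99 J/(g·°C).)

With ΣQ=0 the equilibrium temperature is the m·c-weighted mean:
T_f = (43.15×395 + 2633.4×22) / (43.15 + 2633.4)
    = 74978 / 2676.5 ≈ 28.01 °C

T_f ≈ 28.0 °C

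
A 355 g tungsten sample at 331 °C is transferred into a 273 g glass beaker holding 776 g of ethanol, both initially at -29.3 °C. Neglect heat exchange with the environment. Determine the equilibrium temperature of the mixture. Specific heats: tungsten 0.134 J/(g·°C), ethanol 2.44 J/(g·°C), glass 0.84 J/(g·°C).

T_f ≈ -21.4 °C

Net heat exchanged in the isolated system is zero:
355*0.134*(T − 331) + 776*2.44*(T − (-29.3)) + 273*0.84*(T − (-29.3)) = 0
47.57(T − 331) + 1893.4(T − (-29.3)) + 229.32(T − (-29.3)) = 0
(47.57 + 1893.4 + 229.32) T = 47.57*331 + 1893.4*(-29.3) + 229.32*(-29.3)
T ≈ -21.40 °C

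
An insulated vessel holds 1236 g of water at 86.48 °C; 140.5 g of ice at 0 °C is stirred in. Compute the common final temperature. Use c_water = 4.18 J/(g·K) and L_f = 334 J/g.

T_f ≈ 69.5 °C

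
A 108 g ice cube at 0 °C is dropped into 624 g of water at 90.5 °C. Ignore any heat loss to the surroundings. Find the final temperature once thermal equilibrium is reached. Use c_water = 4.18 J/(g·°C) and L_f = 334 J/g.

Net heat exchanged in the isolated system is zero:
latent heat to melt: 108·334 = 36072; warm the meltwater: 451.44 T; water cools: 624·4.18·(T − 90.5) = 2608.3(T − 90.5)
3059.8 T = 236053 − 36072 = 199981
T ≈ 65.36 °C. Since T > 0 °C, the all-ice-melts assumption holds.

T_f ≈ 65.4 °C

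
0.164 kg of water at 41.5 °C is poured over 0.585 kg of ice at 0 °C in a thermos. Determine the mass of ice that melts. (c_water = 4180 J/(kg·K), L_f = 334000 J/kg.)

Heat available from the water dropping to 0 °C: 0.164×4180×41.5 = 28449 J.
Fully melting the ice requires m_ice L_f = 0.585×334000 = 195390 J.
28449 J < 195390 J, so only part of the ice melts and the system sits at 0 °C.
Mass melted = 28449/334000 ≈ 0.08518 kg.

m_melted ≈ 0.0852 kg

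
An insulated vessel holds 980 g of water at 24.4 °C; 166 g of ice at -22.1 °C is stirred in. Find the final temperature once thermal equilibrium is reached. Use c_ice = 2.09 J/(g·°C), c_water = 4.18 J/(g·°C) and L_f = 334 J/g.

T_f ≈ 7.7 °C

Energy conservation, ΣQ = 0:
ice -22.1→0 °C: 166×2.09×22.1 = 7667.4
  fusion: m_ice L_f = 166×334 = 55444
  meltwater 0→T: 166×4.18×T = 693.88 T
  water cools: 980×4.18×(T − 24.4) = 4096.4(T − 24.4)
4790.3 T = 99952 − 63111 = 36841
T ≈ 7.69 °C — above 0 °C, consistent with complete melting.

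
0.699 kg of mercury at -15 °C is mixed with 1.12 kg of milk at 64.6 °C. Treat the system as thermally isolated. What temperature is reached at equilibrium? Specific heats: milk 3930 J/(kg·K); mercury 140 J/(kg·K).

T_f ≈ 62.9 °C

Conservation of energy gives ΣQ = 0:
1.12·3930·(T − 64.6) + 0.699·140·(T − (-15)) = 0
4401.6(T − 64.6) + 97.86(T − (-15)) = 0
4499.5 T = 282875
T = 282875/4499.5 ≈ 62.87 °C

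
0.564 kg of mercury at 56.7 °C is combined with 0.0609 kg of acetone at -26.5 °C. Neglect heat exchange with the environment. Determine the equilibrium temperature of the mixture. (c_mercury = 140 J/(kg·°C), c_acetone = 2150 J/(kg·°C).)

T_f ≈ 4.8 °C

Net heat exchanged in the isolated system is zero:
0.564·140·(T − 56.7) + 0.0609·2150·(T − (-26.5)) = 0
78.96(T − 56.7) + 130.94(T − (-26.5)) = 0
209.89 T = 1007.3
T ≈ 4.80 °C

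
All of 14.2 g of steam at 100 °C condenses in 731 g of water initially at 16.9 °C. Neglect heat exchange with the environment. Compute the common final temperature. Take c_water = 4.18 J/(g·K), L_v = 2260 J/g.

Let T be the final temperature. ΣQ_i = 0:
condense steam: −14.2×2260 = −32092
  condensate cools 100→T: 14.2×4.18×(T − 100) = 59.36(T − 100)
  water warms: 731×4.18×(T − 16.9) = 3055.6(T − 16.9)
3114.9 T = 32092 + 5935.6 + 51639 = 89667
T ≈ 28.79 °C, under the boiling point, so the assumption holds.

T_f ≈ 28.8 °C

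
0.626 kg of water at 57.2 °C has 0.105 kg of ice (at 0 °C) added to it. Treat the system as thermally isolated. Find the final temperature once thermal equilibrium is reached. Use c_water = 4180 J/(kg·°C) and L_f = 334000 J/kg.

T_f ≈ 37.5 °C

Taking heat into each body as positive, Σ m c ΔT = 0:
melt ice: 0.105·334000 = 35070; meltwater 0→T: 0.105·4180·T = 438.9 T; water: 2616.7(T − 57.2)
3055.6 T = 149674 − 35070 = 114604
T ≈ 37.51 °C — above 0 °C, consistent with complete melting.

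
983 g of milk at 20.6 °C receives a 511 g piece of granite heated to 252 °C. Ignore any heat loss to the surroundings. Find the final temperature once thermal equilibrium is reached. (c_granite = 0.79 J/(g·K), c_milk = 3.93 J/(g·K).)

T_f ≈ 42.5 °C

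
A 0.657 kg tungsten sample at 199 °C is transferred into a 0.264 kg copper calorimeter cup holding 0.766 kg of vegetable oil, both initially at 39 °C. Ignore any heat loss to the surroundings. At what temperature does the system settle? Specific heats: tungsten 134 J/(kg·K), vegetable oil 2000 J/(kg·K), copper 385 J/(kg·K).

Heat gained plus heat lost sum to zero:
0.657×134×(T − 199) + 0.766×2000×(T − 39) + 0.264×385×(T − 39) = 0
(88.04 + 1532 + 101.64) T = 88.04×199 + 1532×39 + 101.64×39
T = 81232/1721.7 ≈ 47.18 °C

T_f ≈ 47.2 °C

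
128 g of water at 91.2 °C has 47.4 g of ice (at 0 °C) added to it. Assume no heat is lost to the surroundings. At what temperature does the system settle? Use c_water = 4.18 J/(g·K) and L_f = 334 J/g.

T_f ≈ 45.0 °C

Heat gained plus heat lost sum to zero:
fusion: m_ice L_f = 47.4·334 = 15832
  warm the meltwater: 198.13 T
  water: 535.04(T − 91.2)
733.17 T = 48796 − 15832 = 32964
T ≈ 44.96 °C — above 0 °C, consistent with complete melting.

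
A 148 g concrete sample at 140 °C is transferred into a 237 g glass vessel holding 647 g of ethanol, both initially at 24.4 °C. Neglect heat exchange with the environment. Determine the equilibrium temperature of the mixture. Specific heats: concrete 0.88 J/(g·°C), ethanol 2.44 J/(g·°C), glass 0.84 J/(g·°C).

With ΣQ=0 the equilibrium temperature is the m·c-weighted mean:
T_f = (130.24×140 + 1578.7×24.4 + 199.08×24.4) / (130.24 + 1578.7 + 199.08)
    = 61611 / 1908 ≈ 32.29 °C

T_f ≈ 32.3 °C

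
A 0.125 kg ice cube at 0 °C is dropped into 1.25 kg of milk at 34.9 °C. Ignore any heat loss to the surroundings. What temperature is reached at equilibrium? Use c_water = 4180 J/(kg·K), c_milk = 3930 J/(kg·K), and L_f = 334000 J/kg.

Setting the total heat transfer to zero:
fusion: m_ice L_f = 0.125·334000 = 41750; meltwater 0→T: 0.125·4180·T = 522.5 T; milk: 4912.5(T − 34.9)
5435 T = 171446 − 41750 = 129696
T ≈ 23.86 °C. Since T > 0 °C, the all-ice-melts assumption holds.

T_f ≈ 23.9 °C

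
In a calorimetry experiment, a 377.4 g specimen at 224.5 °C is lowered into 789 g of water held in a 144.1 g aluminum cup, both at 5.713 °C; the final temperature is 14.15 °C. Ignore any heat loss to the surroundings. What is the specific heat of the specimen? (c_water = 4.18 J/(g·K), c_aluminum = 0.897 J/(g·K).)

c ≈ 0.364 J/(g·K)

Let T be the final temperature. ΣQ_i = 0:
377.4·c·(14.15 − 224.5) + 789·4.18·(14.15 − 5.713) + 144.1·0.897·(14.15 − 5.713) = 0
-79386 c = -28916
c = -28916/-79386 ≈ 0.3642 J/(g·K)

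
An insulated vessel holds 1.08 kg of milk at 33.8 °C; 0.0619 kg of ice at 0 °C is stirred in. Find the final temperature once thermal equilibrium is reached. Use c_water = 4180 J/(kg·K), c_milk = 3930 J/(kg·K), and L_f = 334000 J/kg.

Sum of m c ΔT and latent-heat terms is zero:
fusion: m_ice L_f = 0.0619·334000 = 20675; meltwater 0→T: 0.0619·4180·T = 258.74 T; milk cools: 1.08·3930·(T − 33.8) = 4244.4(T − 33.8)
4503.1 T = 143461 − 20675 = 122786
T ≈ 27.27 °C. Since T > 0 °C, the all-ice-melts assumption holds.

T_f ≈ 27.3 °C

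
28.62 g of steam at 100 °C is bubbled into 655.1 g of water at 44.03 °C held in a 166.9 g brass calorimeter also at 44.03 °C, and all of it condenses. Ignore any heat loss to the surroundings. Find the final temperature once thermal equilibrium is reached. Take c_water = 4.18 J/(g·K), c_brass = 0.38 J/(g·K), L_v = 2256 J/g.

Conservation of energy gives ΣQ = 0:
latent heat released on condensation: 28.62×2256 = 64567
  condensed water 100 °C→T: 119.63(T − 100)
  original water: 2738.3(T − 44.03)
  brass cup: 166.9×0.38×(T − 44.03) = 63.42(T − 44.03)
2921.4 T = 64567 + 11963 + 123361 = 199890
T ≈ 68.42 °C — below 100 °C, confirming all the steam condensed.

T_f ≈ 68.4 °C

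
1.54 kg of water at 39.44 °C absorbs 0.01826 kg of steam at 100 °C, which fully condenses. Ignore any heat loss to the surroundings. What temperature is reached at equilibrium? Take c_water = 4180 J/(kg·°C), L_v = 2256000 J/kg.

Energy balance with sensible and latent terms:
steam→water at 100 °C releases m L_v = 0.01826·2256000 = 41195
  condensed water 100 °C→T: 76.33(T − 100)
  water warms: 1.54·4180·(T − 39.44) = 6437.2(T − 39.44)
6513.5 T = 41195 + 7632.7 + 253883 = 302710
T ≈ 46.47 °C (< 100 °C, so full condensation is consistent).

T_f ≈ 46.5 °C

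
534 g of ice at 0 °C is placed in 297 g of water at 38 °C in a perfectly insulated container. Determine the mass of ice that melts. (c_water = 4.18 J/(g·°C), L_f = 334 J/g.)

m_melted ≈ 141 g

Water can give up m c ΔT = 297·4.18·38 = 47175 J before reaching 0 °C.
Melting all 534 g of ice would need 534·334 = 178356 J.
47175 J < 178356 J, so only part of the ice melts and the system sits at 0 °C.
Mass melted = 47175/334 ≈ 141.2 g.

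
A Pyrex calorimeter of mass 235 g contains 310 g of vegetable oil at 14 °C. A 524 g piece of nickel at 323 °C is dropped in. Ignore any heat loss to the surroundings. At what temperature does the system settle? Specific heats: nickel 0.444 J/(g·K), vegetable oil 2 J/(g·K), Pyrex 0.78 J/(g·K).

Net heat exchanged in the isolated system is zero:
524*0.444*(T − 323) + 310*2*(T − 14) + 235*0.78*(T − 14) = 0
232.66(T − 323) + 620(T − 14) + 183.3(T − 14) = 0
(232.66 + 620 + 183.3) T = 232.66*323 + 620*14 + 183.3*14
T = 86394/1036 ≈ 83.40 °C

T_f ≈ 83.4 °C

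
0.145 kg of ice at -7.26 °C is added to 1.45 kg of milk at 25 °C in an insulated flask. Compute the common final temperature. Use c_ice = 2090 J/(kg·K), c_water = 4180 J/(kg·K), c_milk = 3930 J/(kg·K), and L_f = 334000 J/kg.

T_f ≈ 14.6 °C

Energy balance with sensible and latent terms:
ice -7.26→0 °C: 0.145×2090×7.26 = 2200.1
  fusion: m_ice L_f = 0.145×334000 = 48430
  warm the meltwater: 606.1 T
  milk cools: 1.45×3930×(T − 25) = 5698.5(T − 25)
6304.6 T = 142462 − 50630 = 91832
T ≈ 14.57 °C. Since T > 0 °C, the all-ice-melts assumption holds.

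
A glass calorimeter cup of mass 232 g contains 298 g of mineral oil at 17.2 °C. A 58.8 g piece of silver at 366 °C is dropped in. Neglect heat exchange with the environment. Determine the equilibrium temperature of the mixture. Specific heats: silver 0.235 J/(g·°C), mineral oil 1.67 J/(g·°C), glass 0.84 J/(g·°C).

T_f ≈ 24.0 °C

Let T be the final temperature. ΣQ_i = 0:
58.8·0.235·(T − 366) + 298·1.67·(T − 17.2) + 232·0.84·(T − 17.2) = 0
13.82(T − 366) + 497.66(T − 17.2) + 194.88(T − 17.2) = 0
(13.82 + 497.66 + 194.88) T = 13.82·366 + 497.66·17.2 + 194.88·17.2
T = 16969/706.36 ≈ 24.02 °C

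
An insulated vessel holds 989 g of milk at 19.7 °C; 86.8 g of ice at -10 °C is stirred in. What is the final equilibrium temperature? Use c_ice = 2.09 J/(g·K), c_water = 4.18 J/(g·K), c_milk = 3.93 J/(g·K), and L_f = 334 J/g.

T_f ≈ 10.8 °C

Energy balance with sensible and latent terms:
warm ice to 0 °C: 86.8×2.09×(0 − (-10)) = 1814.1; melt ice: 86.8×334 = 28991; meltwater 0→T: 86.8×4.18×T = 362.82 T; milk: 3886.8(T − 19.7)
4249.6 T = 76569 − 30805 = 45764
T ≈ 10.77 °C — above 0 °C, consistent with complete melting.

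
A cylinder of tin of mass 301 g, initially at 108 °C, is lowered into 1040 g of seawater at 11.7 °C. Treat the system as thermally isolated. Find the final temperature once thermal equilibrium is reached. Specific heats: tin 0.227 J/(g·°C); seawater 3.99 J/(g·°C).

T_f ≈ 13.3 °C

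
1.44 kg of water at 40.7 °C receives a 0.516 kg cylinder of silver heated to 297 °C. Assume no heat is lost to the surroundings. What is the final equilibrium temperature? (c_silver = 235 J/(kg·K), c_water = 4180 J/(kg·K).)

T_f is the heat-capacity-weighted average of the initial temperatures:
T_f = (121.26·297 + 6019.2·40.7) / (121.26 + 6019.2)
    = 280996 / 6140.5 ≈ 45.76 °C

T_f ≈ 45.8 °C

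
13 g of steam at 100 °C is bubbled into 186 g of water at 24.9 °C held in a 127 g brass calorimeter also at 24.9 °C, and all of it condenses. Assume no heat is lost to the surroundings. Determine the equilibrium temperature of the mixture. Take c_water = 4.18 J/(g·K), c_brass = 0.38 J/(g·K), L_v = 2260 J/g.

Let T be the final temperature. ΣQ_i = 0:
steam→water at 100 °C releases m L_v = 13×2260 = 29380; condensed water 100 °C→T: 54.34(T − 100); water warms: 186×4.18×(T − 24.9) = 777.48(T − 24.9); cup: 48.26(T − 24.9)
880.08 T = 29380 + 5434 + 20561 = 55375
T ≈ 62.92 °C (< 100 °C, so full condensation is consistent).

T_f ≈ 62.9 °C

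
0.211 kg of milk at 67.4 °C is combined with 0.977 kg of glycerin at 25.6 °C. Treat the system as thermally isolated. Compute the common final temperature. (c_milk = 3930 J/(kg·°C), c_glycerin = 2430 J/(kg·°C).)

T_f ≈ 36.4 °C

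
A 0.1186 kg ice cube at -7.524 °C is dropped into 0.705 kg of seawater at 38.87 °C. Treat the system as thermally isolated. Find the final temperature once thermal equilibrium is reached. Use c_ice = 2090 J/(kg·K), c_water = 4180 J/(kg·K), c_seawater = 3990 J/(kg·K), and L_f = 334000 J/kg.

Net heat exchanged in the isolated system is zero:
warm ice to 0 °C: 0.1186·2090·(0 − (-7.524)) = 1865; latent heat to melt: 0.1186·334000 = 39612; meltwater 0→T: 0.1186·4180·T = 495.75 T; seawater: 2812.9(T − 38.87)
3308.7 T = 109339 − 41477 = 67862
T ≈ 20.51 °C (positive, so assuming full melt was valid).

T_f ≈ 20.5 °C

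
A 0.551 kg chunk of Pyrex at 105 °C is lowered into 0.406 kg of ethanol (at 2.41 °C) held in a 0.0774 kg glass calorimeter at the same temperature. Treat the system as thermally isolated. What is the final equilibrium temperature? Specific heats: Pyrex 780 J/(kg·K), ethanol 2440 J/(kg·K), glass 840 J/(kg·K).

Heat gained plus heat lost sum to zero:
0.551·780·(T − 105) + 0.406·2440·(T − 2.41) + 0.0774·840·(T − 2.41) = 0
429.78(T − 105) + 990.64(T − 2.41) + 65.02(T − 2.41) = 0
(429.78 + 990.64 + 65.02) T = 429.78·105 + 990.64·2.41 + 65.02·2.41
T = 47671 / 1485.4 = 32.1 °C

T_f ≈ 32.1 °C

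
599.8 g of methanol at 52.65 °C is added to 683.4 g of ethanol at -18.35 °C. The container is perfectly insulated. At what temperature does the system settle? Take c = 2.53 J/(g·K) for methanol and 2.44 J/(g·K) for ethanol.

T_f ≈ 15.5 °C

T_f = Σ m_i c_i T_i / Σ m_i c_i:
T_f = (1517.5×52.65 + 1667.5×(-18.35)) / (1517.5 + 1667.5)
    = 49298 / 3185 ≈ 15.48 °C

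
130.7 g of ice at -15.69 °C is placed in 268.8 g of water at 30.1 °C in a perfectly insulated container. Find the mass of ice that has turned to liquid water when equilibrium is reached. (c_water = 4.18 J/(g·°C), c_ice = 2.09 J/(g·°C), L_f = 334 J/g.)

Heat available from the water dropping to 0 °C: 268.8×4.18×30.1 = 33820 J.
Warming the ice to 0 °C takes 130.7×2.09×15.69 = 4285.9 J, leaving 29534 J for melting.
Melting all 130.7 g of ice would need 130.7×334 = 43654 J.
That's not enough to melt it all — equilibrium is at 0 °C with ice remaining.
Mass melted = 29534/334 ≈ 88.43 g.

m_melted ≈ 88.4 g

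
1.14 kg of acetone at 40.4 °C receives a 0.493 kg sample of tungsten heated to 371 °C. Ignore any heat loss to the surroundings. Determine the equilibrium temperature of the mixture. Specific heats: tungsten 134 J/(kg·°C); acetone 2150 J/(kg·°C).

Set heat shed by the hot body equal to heat absorbed by the cold body:
0.493×134×(371 − T) = 1.14×2150×(T − 40.4)
66.06(371 − T) = 2451(T − 40.4)
2517.1 T = 123529  ⇒  T ≈ 49.08 °C

T_f ≈ 49.1 °C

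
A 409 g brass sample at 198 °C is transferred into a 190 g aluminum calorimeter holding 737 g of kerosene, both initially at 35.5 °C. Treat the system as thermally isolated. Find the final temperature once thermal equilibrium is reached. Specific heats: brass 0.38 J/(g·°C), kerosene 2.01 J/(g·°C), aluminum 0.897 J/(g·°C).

Let T be the final temperature. ΣQ_i = 0:
409·0.38·(T − 198) + 737·2.01·(T − 35.5) + 190·0.897·(T − 35.5) = 0
155.42(T − 198) + 1481.4(T − 35.5) + 170.43(T − 35.5) = 0
(155.42 + 1481.4 + 170.43) T = 155.42·198 + 1481.4·35.5 + 170.43·35.5
T = 89412/1807.2 ≈ 49.47 °C

T_f ≈ 49.5 °C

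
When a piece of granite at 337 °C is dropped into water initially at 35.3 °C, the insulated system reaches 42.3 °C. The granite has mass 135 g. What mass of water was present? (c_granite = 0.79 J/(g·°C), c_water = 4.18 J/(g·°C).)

Heat lost by the granite = heat gained by the water:
135×0.79×(337 − 42.3) = m×4.18×(42.3 − 35.3)
29.26 m = 31430  ⇒  m ≈ 1074 g

m ≈ 1070 g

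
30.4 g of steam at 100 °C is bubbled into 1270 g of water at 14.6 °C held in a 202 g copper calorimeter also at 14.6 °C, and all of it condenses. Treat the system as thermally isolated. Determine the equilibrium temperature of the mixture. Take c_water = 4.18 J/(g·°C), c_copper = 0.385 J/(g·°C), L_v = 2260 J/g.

T_f ≈ 29.0 °C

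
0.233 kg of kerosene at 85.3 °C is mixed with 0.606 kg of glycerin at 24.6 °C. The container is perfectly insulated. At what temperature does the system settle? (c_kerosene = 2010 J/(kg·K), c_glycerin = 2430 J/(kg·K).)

T_f = Σ m_i c_i T_i / Σ m_i c_i:
T_f = (468.33*85.3 + 1472.6*24.6) / (468.33 + 1472.6)
    = 76174 / 1940.9 ≈ 39.25 °C

T_f ≈ 39.2 °C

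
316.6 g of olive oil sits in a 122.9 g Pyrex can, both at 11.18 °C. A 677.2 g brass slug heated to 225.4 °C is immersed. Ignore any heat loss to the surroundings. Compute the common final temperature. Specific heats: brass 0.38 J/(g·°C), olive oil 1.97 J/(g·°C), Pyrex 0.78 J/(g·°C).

Net heat exchanged in the isolated system is zero:
677.2*0.38*(T − 225.4) + 316.6*1.97*(T − 11.18) + 122.9*0.78*(T − 11.18) = 0
257.34(T − 225.4) + 623.7(T − 11.18) + 95.86(T − 11.18) = 0
(257.34 + 623.7 + 95.86) T = 257.34*225.4 + 623.7*11.18 + 95.86*11.18
T = 66048 / 976.9 = 67.6 °C

T_f ≈ 67.6 °C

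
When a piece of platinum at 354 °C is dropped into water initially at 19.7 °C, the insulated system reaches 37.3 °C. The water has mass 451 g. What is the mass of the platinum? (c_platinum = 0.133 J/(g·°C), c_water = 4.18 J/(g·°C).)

Conservation of energy gives ΣQ = 0:
m×0.133×(37.3 − 354) + 451×4.18×(37.3 − 19.7) = 0
-42.12 m = -33179
m = -33179/-42.12 ≈ 787.7 g

m ≈ 788 g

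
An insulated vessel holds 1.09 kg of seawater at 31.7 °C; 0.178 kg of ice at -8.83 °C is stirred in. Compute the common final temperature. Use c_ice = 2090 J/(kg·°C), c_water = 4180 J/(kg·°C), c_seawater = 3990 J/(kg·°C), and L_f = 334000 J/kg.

Energy conservation, ΣQ = 0:
ice -8.83→0 °C: 0.178·2090·8.83 = 3284.9
  fusion: m_ice L_f = 0.178·334000 = 59452
  warm the meltwater: 744.04 T
  seawater: 4349.1(T − 31.7)
5093.1 T = 137866 − 62737 = 75130
T ≈ 14.75 °C — above 0 °C, consistent with complete melting.

T_f ≈ 14.8 °C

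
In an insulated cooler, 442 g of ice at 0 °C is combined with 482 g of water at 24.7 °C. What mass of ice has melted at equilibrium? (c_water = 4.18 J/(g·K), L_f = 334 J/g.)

Cooling the water to 0 °C releases 482·4.18·24.7 = 49765 J.
To melt every bit of ice: 442·334 = 147628 J.
49765 J < 147628 J, so only part of the ice melts and the system sits at 0 °C.
m_melt = 49765 / L_f = 149 g.

m_melted ≈ 149 g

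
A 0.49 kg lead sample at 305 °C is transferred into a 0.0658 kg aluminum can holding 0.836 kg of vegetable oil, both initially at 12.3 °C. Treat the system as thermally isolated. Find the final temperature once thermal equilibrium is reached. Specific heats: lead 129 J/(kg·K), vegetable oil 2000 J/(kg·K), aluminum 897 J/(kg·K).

T_f ≈ 22.6 °C

Conservation of energy gives ΣQ = 0:
0.49×129×(T − 305) + 0.836×2000×(T − 12.3) + 0.0658×897×(T − 12.3) = 0
(63.21 + 1672 + 59.02) T = 63.21×305 + 1672×12.3 + 59.02×12.3
T ≈ 22.61 °C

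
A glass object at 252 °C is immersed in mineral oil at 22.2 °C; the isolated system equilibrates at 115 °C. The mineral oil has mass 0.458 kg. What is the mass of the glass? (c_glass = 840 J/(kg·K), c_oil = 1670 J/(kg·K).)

Energy conservation, ΣQ = 0:
m×840×(115 − 252) + 0.458×1670×(115 − 22.2) = 0
-115080 m = -70979
m = -70979/-115080 ≈ 0.6168 kg

m ≈ 0.617 kg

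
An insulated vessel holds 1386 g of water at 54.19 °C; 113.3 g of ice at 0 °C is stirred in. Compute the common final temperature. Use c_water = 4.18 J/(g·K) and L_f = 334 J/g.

Let T be the final temperature. ΣQ_i = 0:
melt ice: 113.3·334 = 37842
  meltwater 0→T: 113.3·4.18·T = 473.59 T
  water cools: 1386·4.18·(T − 54.19) = 5793.5(T − 54.19)
6267.1 T = 313949 − 37842 = 276106
T ≈ 44.06 °C (positive, so assuming full melt was valid).

T_f ≈ 44.1 °C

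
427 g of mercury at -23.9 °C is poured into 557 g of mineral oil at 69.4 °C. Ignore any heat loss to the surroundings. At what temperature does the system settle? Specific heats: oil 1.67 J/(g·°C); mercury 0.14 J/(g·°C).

T_f ≈ 63.8 °C

Energy conservation, ΣQ = 0:
557·1.67·(T − 69.4) + 427·0.14·(T − (-23.9)) = 0
930.19(T − 69.4) + 59.78(T − (-23.9)) = 0
989.97 T = 63126
T = 63126 / 989.97 = 63.8 °C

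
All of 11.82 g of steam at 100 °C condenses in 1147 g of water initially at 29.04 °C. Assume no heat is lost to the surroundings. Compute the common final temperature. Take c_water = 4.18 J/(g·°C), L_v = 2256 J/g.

T_f ≈ 35.3 °C

Let T be the final temperature. ΣQ_i = 0:
steam→water at 100 °C releases m L_v = 11.82×2256 = 26666
  condensed water 100 °C→T: 49.41(T − 100)
  water warms: 1147×4.18×(T − 29.04) = 4794.5(T − 29.04)
4843.9 T = 26666 + 4940.8 + 139231 = 170838
T ≈ 35.27 °C — below 100 °C, confirming all the steam condensed.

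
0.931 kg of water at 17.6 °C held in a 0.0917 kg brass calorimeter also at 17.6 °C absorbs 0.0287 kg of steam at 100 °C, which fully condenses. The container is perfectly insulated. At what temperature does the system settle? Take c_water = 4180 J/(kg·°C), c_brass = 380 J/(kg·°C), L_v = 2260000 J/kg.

T_f ≈ 36.1 °C

Sum of m c ΔT and latent-heat terms is zero:
condense steam: −0.0287×2260000 = −64862
  condensate cools 100→T: 0.0287×4180×(T − 100) = 119.97(T − 100)
  water warms: 0.931×4180×(T − 17.6) = 3891.6(T − 17.6)
  cup: 34.85(T − 17.6)
4046.4 T = 64862 + 11997 + 69105 = 145964
T ≈ 36.07 °C — below 100 °C, confirming all the steam condensed.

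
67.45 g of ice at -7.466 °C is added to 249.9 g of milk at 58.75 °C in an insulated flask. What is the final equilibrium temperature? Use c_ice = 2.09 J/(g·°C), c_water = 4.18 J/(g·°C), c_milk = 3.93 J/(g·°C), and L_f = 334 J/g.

T_f ≈ 27.0 °C

Let T be the final temperature. ΣQ_i = 0:
ice -7.466→0 °C: 67.45·2.09·7.466 = 1052.5
  melt ice: 67.45·334 = 22528
  warm the meltwater: 281.94 T
  milk cools: 249.9·3.93·(T − 58.75) = 982.11(T − 58.75)
1264 T = 57699 − 23581 = 34118
T ≈ 26.99 °C (positive, so assuming full melt was valid).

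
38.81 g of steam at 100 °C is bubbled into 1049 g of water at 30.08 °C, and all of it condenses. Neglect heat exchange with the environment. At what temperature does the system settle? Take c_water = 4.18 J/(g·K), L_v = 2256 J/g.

T_f ≈ 51.8 °C

Energy conservation, ΣQ = 0:
latent heat released on condensation: 38.81×2256 = 87555
  condensed water 100 °C→T: 162.23(T − 100)
  original water: 4384.8(T − 30.08)
4547 T = 87555 + 16223 + 131895 = 235673
T ≈ 51.83 °C — below 100 °C, confirming all the steam condensed.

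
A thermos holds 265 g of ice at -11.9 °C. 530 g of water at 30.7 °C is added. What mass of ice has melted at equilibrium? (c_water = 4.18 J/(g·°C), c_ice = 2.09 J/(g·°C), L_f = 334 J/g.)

Heat available from the water dropping to 0 °C: 530·4.18·30.7 = 68013 J.
Of that, 265·2.09·11.9 = 6590.8 J goes to bring the ice to 0 °C, leaving 61422 J.
To melt every bit of ice: 265·334 = 88510 J.
Since 61422 < 88510 J, not all the ice melts; equilibrium is at 0 °C.
m_melted·334 = 61422  ⇒  m_melted ≈ 183.9 g.

m_melted ≈ 184 g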